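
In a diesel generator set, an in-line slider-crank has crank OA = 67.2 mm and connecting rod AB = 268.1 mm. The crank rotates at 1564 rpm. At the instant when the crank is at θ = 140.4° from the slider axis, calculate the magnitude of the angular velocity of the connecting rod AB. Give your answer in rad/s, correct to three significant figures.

32.0

ω = 163.8 rad/s (converted from 1564 rpm).
The rod makes angle φ with the slider axis where L sinφ = r sinθ; differentiating, L cosφ·φ̇ = r ω cosθ.
L cosφ = √(L² − r² sin²θ) = 0.26466 m.
|ω_rod| = r ω |cosθ| / √(L² − r² sin²θ) = 0.0672·163.8·0.77051/0.26466 = 32.043 rad/s.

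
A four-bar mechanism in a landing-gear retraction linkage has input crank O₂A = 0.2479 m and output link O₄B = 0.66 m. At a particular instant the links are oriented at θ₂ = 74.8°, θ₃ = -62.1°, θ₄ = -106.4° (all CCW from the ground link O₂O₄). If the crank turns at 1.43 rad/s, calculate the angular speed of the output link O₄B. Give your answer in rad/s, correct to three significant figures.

0.525

ω₂ = 1.43 rad/s
Differentiating the loop-closure r₂e^{iθ₂}+r₃e^{iθ₃}=r₁+r₄e^{iθ₄} gives r₂ω₂e^{iθ₂}+r₃ω₃e^{iθ₃}=r₄ω₄e^{iθ₄}.
Eliminating the other unknown: ω₄ = r₂ω₂ sin(θ₂−θ₃) / [r₄ sin(θ₄−θ₃)].
Numerator sine = +0.68327; denominator sine = -0.69842.
Result = 0.2479·1.43·(+0.68327) / (0.66·(-0.69842)) = -0.52547 rad/s; magnitude 0.52547 rad/s.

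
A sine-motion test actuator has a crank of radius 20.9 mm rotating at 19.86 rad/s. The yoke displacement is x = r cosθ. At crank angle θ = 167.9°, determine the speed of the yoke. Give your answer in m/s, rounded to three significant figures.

ω = 19.86 rad/s
x = r cosθ ⇒ ẋ = −rω sinθ.
|v| = rω|sinθ| = 0.0209·19.86·|sin 167.9°| = 0.087007 m/s.

0.0870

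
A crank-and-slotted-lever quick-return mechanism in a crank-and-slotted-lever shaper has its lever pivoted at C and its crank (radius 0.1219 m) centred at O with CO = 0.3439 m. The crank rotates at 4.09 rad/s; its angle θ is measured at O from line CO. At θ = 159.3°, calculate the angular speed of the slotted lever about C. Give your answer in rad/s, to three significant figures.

ω = 4.09 rad/s
Crank pin A relative to C: A = (d + r cosθ, r sinθ); lever angle φ = atan2(r sinθ, d + r cosθ).
Differentiating tanφ: φ̇ = rω(d cosθ + r)/(d² + r² + 2dr cosθ).
d² + r² + 2dr cosθ = |CA|² = 0.0546966 m²;  d cosθ + r = -0.1998 m.
|ω_lever| = |0.1219·4.09·-0.1998| / 0.0546966 = 1.8212 rad/s.

1.82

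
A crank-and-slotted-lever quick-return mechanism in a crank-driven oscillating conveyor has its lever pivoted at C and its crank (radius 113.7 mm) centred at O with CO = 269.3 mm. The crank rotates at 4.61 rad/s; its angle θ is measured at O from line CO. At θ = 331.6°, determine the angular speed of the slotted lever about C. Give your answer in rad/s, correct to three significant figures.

ω = 4.61 rad/s
Crank pin A relative to C: A = (d + r cosθ, r sinθ); lever angle φ = atan2(r sinθ, d + r cosθ).
Differentiating tanφ: φ̇ = rω(d cosθ + r)/(d² + r² + 2dr cosθ).
d² + r² + 2dr cosθ = |CA|² = 0.139319 m²;  d cosθ + r = +0.35059 m.
|ω_lever| = |0.1137·4.61·+0.35059| / 0.139319 = 1.319 rad/s.

1.32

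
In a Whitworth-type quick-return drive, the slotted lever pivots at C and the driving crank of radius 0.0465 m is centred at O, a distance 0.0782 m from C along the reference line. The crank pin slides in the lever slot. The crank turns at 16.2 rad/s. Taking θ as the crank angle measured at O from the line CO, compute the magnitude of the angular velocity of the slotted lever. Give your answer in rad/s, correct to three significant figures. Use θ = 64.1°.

ω = 16.2 rad/s
Crank pin A relative to C: A = (d + r cosθ, r sinθ); lever angle φ = atan2(r sinθ, d + r cosθ).
Differentiating tanφ: φ̇ = rω(d cosθ + r)/(d² + r² + 2dr cosθ).
d² + r² + 2dr cosθ = |CA|² = 0.0114542 m²;  d cosθ + r = +0.080658 m.
|ω_lever| = |0.0465·16.2·+0.080658| / 0.0114542 = 5.3046 rad/s.

5.30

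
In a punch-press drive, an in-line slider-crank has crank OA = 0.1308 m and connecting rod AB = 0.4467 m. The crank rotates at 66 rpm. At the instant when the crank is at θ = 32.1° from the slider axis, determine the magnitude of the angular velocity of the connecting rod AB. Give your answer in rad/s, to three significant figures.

1.74

ω = 6.912 rad/s (converted from 66 rpm).
The rod makes angle φ with the slider axis where L sinφ = r sinθ; differentiating, L cosφ·φ̇ = r ω cosθ.
L cosφ = √(L² − r² sin²θ) = 0.44126 m.
|ω_rod| = r ω |cosθ| / √(L² − r² sin²θ) = 0.1308·6.912·0.84712/0.44126 = 1.7355 rad/s.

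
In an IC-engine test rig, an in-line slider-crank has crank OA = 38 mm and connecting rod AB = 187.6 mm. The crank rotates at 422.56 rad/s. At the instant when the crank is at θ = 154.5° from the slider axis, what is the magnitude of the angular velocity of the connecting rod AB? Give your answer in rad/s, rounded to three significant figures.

ω = 422.6 rad/s
The rod makes angle φ with the slider axis where L sinφ = r sinθ; differentiating, L cosφ·φ̇ = r ω cosθ.
L cosφ = √(L² − r² sin²θ) = 0.18689 m.
|ω_rod| = r ω |cosθ| / √(L² − r² sin²θ) = 0.038·422.6·0.90259/0.18689 = 77.551 rad/s.

77.6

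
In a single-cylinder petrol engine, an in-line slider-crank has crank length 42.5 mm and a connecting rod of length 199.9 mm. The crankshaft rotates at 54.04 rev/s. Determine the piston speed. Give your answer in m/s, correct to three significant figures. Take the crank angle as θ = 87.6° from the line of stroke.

14.5

ω = 2π·54 = 339.5 rad/s
For an in-line slider-crank, x = r cosθ + √(L² − r² sin²θ), so v = −rω sinθ·[1 + r cosθ/√(L² − r² sin²θ)].
With r = 0.0425 m, L = 0.1999 m, θ = 87.6°: √(L² − r² sin²θ) = 0.19534 m.
v = −0.0425·339.5·0.99912·[1 + 0.0425·0.04188/0.19534] = -14.549 m/s.
|v| = 14.549 m/s.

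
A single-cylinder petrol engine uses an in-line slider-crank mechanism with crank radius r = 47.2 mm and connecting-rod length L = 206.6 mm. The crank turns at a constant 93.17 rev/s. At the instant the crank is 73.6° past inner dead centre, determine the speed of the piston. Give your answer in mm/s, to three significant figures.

28300

ω = 2π·93.2 = 585.4 rad/s
For an in-line slider-crank, x = r cosθ + √(L² − r² sin²θ), so v = −rω sinθ·[1 + r cosθ/√(L² − r² sin²θ)].
With r = 0.0472 m, L = 0.2066 m, θ = 73.6°: √(L² − r² sin²θ) = 0.20158 m.
v = −0.0472·585.4·0.95931·[1 + 0.0472·0.28234/0.20158] = -28.259 m/s.
|v| = 28.259 m/s = 28259 mm/s.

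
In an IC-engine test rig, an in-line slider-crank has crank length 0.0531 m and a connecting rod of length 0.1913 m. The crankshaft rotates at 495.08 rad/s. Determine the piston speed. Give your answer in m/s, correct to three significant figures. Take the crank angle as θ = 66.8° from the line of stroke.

ω = 495.1 rad/s
For an in-line slider-crank, x = r cosθ + √(L² − r² sin²θ), so v = −rω sinθ·[1 + r cosθ/√(L² − r² sin²θ)].
With r = 0.0531 m, L = 0.1913 m, θ = 66.8°: √(L² − r² sin²θ) = 0.18497 m.
v = −0.0531·495.1·0.91914·[1 + 0.0531·0.39394/0.18497] = -26.896 m/s.
|v| = 26.896 m/s.

26.9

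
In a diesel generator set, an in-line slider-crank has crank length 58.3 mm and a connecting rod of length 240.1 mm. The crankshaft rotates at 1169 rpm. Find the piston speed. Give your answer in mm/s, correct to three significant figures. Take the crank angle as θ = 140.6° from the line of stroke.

ω = 2π·1169/60 = 122.4 rad/s
For an in-line slider-crank, x = r cosθ + √(L² − r² sin²θ), so v = −rω sinθ·[1 + r cosθ/√(L² − r² sin²θ)].
With r = 0.0583 m, L = 0.2401 m, θ = 140.6°: √(L² − r² sin²θ) = 0.23723 m.
v = −0.0583·122.4·0.63473·[1 + 0.0583·-0.77273/0.23723] = -3.6698 m/s.
|v| = 3.6698 m/s = 3669.8 mm/s.

3670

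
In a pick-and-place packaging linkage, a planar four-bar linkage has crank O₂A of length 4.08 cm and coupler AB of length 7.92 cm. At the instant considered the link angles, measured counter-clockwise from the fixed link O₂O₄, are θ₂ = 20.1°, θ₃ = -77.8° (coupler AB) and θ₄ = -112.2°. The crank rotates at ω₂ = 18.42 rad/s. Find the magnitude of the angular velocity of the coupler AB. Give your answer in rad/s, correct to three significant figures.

ω₂ = 18.42 rad/s
Differentiating the loop-closure r₂e^{iθ₂}+r₃e^{iθ₃}=r₁+r₄e^{iθ₄} gives r₂ω₂e^{iθ₂}+r₃ω₃e^{iθ₃}=r₄ω₄e^{iθ₄}.
Eliminating the other unknown: ω₃ = r₂ω₂ sin(θ₄−θ₂) / [r₃ sin(θ₃−θ₄)].
Numerator sine = -0.73963; denominator sine = +0.56497.
Result = 0.0408·18.42·(-0.73963) / (0.0792·(+0.56497)) = -12.423 rad/s; magnitude 12.423 rad/s.

12.4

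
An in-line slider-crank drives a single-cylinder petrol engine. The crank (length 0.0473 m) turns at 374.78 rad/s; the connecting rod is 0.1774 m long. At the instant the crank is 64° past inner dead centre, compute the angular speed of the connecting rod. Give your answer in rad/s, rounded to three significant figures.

45.1

ω = 374.8 rad/s
The rod makes angle φ with the slider axis where L sinφ = r sinθ; differentiating, L cosφ·φ̇ = r ω cosθ.
L cosφ = √(L² − r² sin²θ) = 0.17223 m.
|ω_rod| = r ω |cosθ| / √(L² − r² sin²θ) = 0.0473·374.8·0.43837/0.17223 = 45.12 rad/s.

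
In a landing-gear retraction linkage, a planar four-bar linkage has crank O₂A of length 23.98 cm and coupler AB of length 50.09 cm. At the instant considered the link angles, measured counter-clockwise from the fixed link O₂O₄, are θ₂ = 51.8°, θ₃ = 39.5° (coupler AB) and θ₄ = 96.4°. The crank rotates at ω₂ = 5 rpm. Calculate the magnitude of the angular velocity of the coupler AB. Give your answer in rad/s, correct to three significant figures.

ω₂ = 0.5236 rad/s (from 5 rpm).
Differentiating the loop-closure r₂e^{iθ₂}+r₃e^{iθ₃}=r₁+r₄e^{iθ₄} gives r₂ω₂e^{iθ₂}+r₃ω₃e^{iθ₃}=r₄ω₄e^{iθ₄}.
Eliminating the other unknown: ω₃ = r₂ω₂ sin(θ₄−θ₂) / [r₃ sin(θ₃−θ₄)].
Numerator sine = +0.70215; denominator sine = -0.83772.
Result = 0.2398·0.5236·(+0.70215) / (0.5009·(-0.83772)) = -0.2101 rad/s; magnitude 0.2101 rad/s.

0.210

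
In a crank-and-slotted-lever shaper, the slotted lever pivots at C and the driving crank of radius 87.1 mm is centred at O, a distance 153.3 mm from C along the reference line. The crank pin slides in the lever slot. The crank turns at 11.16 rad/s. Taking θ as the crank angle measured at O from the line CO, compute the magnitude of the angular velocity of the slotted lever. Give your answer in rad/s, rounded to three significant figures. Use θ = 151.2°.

5.97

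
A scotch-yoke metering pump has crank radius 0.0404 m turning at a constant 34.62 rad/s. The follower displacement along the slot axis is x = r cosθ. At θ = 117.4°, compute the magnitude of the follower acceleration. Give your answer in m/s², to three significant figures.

ω = 34.62 rad/s
x = r cosθ ⇒ ẍ = −rω² cosθ (ω constant).
|a| = rω²|cosθ| = 0.0404·(34.62)²·|cos 117.4°| = 22.283 m/s².

22.3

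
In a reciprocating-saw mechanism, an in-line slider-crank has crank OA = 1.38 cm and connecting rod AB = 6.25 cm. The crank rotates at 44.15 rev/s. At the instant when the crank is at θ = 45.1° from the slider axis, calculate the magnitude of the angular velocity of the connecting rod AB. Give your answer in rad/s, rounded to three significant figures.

43.8

ω = 277.4 rad/s (converted from 44.15 rev/s).
The rod makes angle φ with the slider axis where L sinφ = r sinθ; differentiating, L cosφ·φ̇ = r ω cosθ.
L cosφ = √(L² − r² sin²θ) = 0.061731 m.
|ω_rod| = r ω |cosθ| / √(L² − r² sin²θ) = 0.0138·277.4·0.70587/0.061731 = 43.774 rad/s.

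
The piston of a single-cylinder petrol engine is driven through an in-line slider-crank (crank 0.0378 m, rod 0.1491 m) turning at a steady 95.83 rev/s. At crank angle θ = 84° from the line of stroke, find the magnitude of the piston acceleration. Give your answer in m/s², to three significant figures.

ω = 2π·95.8 = 602.1 rad/s
x(θ) = r cosθ + √(L² − r² sin²θ); with ω constant, a = ω²·d²x/dθ².
d²x/dθ² = −r cosθ − r²(cos2θ)/√u − r⁴ sin²2θ/(4u^{3/2}),  u = L² − r² sin²θ = 0.0208176 m².
Substituting r = 0.0378 m, L = 0.1491 m, θ = 84°: d²x/dθ² = +0.0057281 m.
a = ω²·d²x/dθ² = (602.1)²·(+0.0057281) = +2076.7 m/s²;  |a| = 2076.7 m/s².

2080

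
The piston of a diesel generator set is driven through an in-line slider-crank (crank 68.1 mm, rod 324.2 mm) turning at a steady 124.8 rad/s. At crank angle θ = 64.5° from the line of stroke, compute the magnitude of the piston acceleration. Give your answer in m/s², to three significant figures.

315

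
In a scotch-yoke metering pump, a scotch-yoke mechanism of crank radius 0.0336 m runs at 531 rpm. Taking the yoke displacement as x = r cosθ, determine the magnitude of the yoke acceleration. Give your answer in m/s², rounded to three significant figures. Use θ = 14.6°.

ω = 55.61 rad/s (from 531 rpm).
x = r cosθ ⇒ ẍ = −rω² cosθ (ω constant).
|a| = rω²|cosθ| = 0.0336·(55.61)²·|cos 14.6°| = 100.54 m/s².

101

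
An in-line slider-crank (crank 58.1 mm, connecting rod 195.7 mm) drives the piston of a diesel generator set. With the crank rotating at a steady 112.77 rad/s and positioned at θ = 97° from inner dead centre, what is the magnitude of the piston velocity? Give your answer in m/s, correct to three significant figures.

6.26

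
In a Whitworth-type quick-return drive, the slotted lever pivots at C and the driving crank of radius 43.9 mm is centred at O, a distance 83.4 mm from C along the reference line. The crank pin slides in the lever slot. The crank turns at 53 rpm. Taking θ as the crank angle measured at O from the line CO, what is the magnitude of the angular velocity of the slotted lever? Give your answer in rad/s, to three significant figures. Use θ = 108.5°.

0.648

ω = 5.55 rad/s (from 53 rpm).
Crank pin A relative to C: A = (d + r cosθ, r sinθ); lever angle φ = atan2(r sinθ, d + r cosθ).
Differentiating tanφ: φ̇ = rω(d cosθ + r)/(d² + r² + 2dr cosθ).
d² + r² + 2dr cosθ = |CA|² = 0.0065593 m²;  d cosθ + r = +0.017437 m.
|ω_lever| = |0.0439·5.55·+0.017437| / 0.0065593 = 0.64771 rad/s.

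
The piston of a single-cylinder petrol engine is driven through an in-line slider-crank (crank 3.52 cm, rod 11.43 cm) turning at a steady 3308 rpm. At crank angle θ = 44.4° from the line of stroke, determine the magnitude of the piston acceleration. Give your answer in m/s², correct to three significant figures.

ω = 2π·3308/60 = 346.4 rad/s
x(θ) = r cosθ + √(L² − r² sin²θ); with ω constant, a = ω²·d²x/dθ².
d²x/dθ² = −r cosθ − r²(cos2θ)/√u − r⁴ sin²2θ/(4u^{3/2}),  u = L² − r² sin²θ = 0.0124579 m².
Substituting r = 0.0352 m, L = 0.1143 m, θ = 44.4°: d²x/dθ² = -0.025658 m.
a = ω²·d²x/dθ² = (346.4)²·(-0.025658) = -3079 m/s²;  |a| = 3079 m/s².

3080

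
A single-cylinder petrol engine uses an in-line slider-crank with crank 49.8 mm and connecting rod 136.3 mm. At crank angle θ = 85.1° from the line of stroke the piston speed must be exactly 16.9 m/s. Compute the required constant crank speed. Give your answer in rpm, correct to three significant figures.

For an in-line slider-crank, |v_piston| = rω|sinθ|·[1 + r cosθ/√(L² − r² sin²θ)].
With r = 0.0498 m, L = 0.1363 m, θ = 85.1°: the bracketed kinematic factor |dx/dθ| = 0.051281 m.
ω = v/|dx/dθ| = 16.9/0.051281 = 329.56 rad/s.
N = 60ω/(2π) = 3147.1 rpm.

3150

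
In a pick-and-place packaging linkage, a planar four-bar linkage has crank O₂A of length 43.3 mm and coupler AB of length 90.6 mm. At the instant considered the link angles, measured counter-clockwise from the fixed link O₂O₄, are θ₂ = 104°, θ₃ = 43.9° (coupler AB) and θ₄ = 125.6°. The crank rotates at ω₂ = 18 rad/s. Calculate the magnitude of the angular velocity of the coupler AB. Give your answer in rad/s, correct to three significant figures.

ω₂ = 18 rad/s
Differentiating the loop-closure r₂e^{iθ₂}+r₃e^{iθ₃}=r₁+r₄e^{iθ₄} gives r₂ω₂e^{iθ₂}+r₃ω₃e^{iθ₃}=r₄ω₄e^{iθ₄}.
Eliminating the other unknown: ω₃ = r₂ω₂ sin(θ₄−θ₂) / [r₃ sin(θ₃−θ₄)].
Numerator sine = +0.36812; denominator sine = -0.98953.
Result = 0.0433·18·(+0.36812) / (0.0906·(-0.98953)) = -3.2004 rad/s; magnitude 3.2004 rad/s.

3.20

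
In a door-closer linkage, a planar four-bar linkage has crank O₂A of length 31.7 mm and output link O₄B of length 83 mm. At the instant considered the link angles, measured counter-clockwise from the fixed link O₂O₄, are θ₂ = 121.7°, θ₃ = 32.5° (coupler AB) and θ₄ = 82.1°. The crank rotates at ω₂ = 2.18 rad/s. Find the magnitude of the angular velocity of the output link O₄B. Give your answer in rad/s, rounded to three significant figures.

ω₂ = 2.18 rad/s
Differentiating the loop-closure r₂e^{iθ₂}+r₃e^{iθ₃}=r₁+r₄e^{iθ₄} gives r₂ω₂e^{iθ₂}+r₃ω₃e^{iθ₃}=r₄ω₄e^{iθ₄}.
Eliminating the other unknown: ω₄ = r₂ω₂ sin(θ₂−θ₃) / [r₄ sin(θ₄−θ₃)].
Numerator sine = +0.99990; denominator sine = +0.76154.
Result = 0.0317·2.18·(+0.99990) / (0.083·(+0.76154)) = +1.0932 rad/s; magnitude 1.0932 rad/s.

1.09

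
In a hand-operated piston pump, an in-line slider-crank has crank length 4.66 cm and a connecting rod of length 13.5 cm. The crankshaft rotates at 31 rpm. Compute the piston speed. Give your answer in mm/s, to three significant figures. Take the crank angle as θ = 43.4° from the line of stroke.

ω = 2π·31/60 = 3.246 rad/s
For an in-line slider-crank, x = r cosθ + √(L² − r² sin²θ), so v = −rω sinθ·[1 + r cosθ/√(L² − r² sin²θ)].
With r = 0.0466 m, L = 0.135 m, θ = 43.4°: √(L² − r² sin²θ) = 0.13115 m.
v = −0.0466·3.246·0.68709·[1 + 0.0466·0.72657/0.13115] = -0.13078 m/s.
|v| = 0.13078 m/s = 130.78 mm/s.

131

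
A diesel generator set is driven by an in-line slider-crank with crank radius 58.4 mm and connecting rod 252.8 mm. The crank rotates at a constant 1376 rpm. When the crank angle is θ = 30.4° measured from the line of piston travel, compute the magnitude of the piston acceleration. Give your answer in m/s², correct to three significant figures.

1190

ω = 2π·1376/60 = 144.1 rad/s
x(θ) = r cosθ + √(L² − r² sin²θ); with ω constant, a = ω²·d²x/dθ².
d²x/dθ² = −r cosθ − r²(cos2θ)/√u − r⁴ sin²2θ/(4u^{3/2}),  u = L² − r² sin²θ = 0.0630345 m².
Substituting r = 0.0584 m, L = 0.2528 m, θ = 30.4°: d²x/dθ² = -0.057138 m.
a = ω²·d²x/dθ² = (144.1)²·(-0.057138) = -1186.4 m/s²;  |a| = 1186.4 m/s².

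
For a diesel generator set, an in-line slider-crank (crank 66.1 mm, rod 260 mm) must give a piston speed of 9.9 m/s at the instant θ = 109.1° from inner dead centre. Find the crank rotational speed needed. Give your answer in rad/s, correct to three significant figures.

For an in-line slider-crank, |v_piston| = rω|sinθ|·[1 + r cosθ/√(L² − r² sin²θ)].
With r = 0.0661 m, L = 0.26 m, θ = 109.1°: the bracketed kinematic factor |dx/dθ| = 0.057108 m.
ω = v/|dx/dθ| = 9.9/0.057108 = 173.35 rad/s.

173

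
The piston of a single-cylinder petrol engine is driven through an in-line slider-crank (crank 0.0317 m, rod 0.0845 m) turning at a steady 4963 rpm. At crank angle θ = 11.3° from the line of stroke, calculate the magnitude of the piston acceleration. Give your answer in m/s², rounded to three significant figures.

11400

ω = 2π·4963/60 = 519.7 rad/s
x(θ) = r cosθ + √(L² − r² sin²θ); with ω constant, a = ω²·d²x/dθ².
d²x/dθ² = −r cosθ − r²(cos2θ)/√u − r⁴ sin²2θ/(4u^{3/2}),  u = L² − r² sin²θ = 0.00710167 m².
Substituting r = 0.0317 m, L = 0.0845 m, θ = 11.3°: d²x/dθ² = -0.042157 m.
a = ω²·d²x/dθ² = (519.7)²·(-0.042157) = -11387 m/s²;  |a| = 11387 m/s².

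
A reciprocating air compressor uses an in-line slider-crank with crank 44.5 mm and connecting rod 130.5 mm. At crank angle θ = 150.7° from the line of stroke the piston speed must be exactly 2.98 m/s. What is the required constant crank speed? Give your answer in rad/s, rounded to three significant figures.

For an in-line slider-crank, |v_piston| = rω|sinθ|·[1 + r cosθ/√(L² − r² sin²θ)].
With r = 0.0445 m, L = 0.1305 m, θ = 150.7°: the bracketed kinematic factor |dx/dθ| = 0.015209 m.
ω = v/|dx/dθ| = 2.98/0.015209 = 195.93 rad/s.

196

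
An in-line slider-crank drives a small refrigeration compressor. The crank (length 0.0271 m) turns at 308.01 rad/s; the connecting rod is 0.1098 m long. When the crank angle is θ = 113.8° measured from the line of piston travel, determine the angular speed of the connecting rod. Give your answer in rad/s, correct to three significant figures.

31.5

ω = 308 rad/s
The rod makes angle φ with the slider axis where L sinφ = r sinθ; differentiating, L cosφ·φ̇ = r ω cosθ.
L cosφ = √(L² − r² sin²θ) = 0.10696 m.
|ω_rod| = r ω |cosθ| / √(L² − r² sin²θ) = 0.0271·308·0.40355/0.10696 = 31.491 rad/s.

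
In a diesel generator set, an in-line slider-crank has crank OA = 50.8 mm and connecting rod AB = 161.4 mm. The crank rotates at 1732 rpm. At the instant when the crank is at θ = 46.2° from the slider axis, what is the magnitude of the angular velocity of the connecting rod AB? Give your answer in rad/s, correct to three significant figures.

40.6

ω = 181.4 rad/s (converted from 1732 rpm).
The rod makes angle φ with the slider axis where L sinφ = r sinθ; differentiating, L cosφ·φ̇ = r ω cosθ.
L cosφ = √(L² − r² sin²θ) = 0.15718 m.
|ω_rod| = r ω |cosθ| / √(L² − r² sin²θ) = 0.0508·181.4·0.69214/0.15718 = 40.573 rad/s.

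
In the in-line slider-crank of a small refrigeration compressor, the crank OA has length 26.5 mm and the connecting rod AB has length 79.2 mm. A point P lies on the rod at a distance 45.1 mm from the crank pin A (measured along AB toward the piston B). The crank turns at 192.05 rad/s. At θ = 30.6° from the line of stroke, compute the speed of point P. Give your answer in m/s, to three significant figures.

ω = 192.1 rad/s.  Crank-pin speed |V_A| = rω = 5.0893 m/s, perpendicular to OA.
Rod angle: sinφ = −(r/L) sinθ ⇒ φ = -9.807°; ω_rod = −rω cosθ/√(L²−r²sin²θ) = -56.131 rad/s.
V_P = V_A + ω_rod × AP, with AP = 0.0451 m along the rod.
Components: V_Px = −rω sinθ − a·ω_rod·sinφ = -3.0218 m/s;  V_Py = rω cosθ + a·ω_rod·cosφ = +1.8861 m/s.
|V_P| = √(V_Px² + V_Py²) = 3.5621 m/s.

3.56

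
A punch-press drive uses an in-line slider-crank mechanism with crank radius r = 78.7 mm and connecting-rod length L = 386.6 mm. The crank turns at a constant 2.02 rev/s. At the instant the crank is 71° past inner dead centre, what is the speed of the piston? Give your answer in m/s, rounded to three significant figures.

1.01

ω = 2π·2.02 = 12.69 rad/s
For an in-line slider-crank, x = r cosθ + √(L² − r² sin²θ), so v = −rω sinθ·[1 + r cosθ/√(L² − r² sin²θ)].
With r = 0.0787 m, L = 0.3866 m, θ = 71°: √(L² − r² sin²θ) = 0.37937 m.
v = −0.0787·12.69·0.94552·[1 + 0.0787·0.32557/0.37937] = -1.0082 m/s.
|v| = 1.0082 m/s.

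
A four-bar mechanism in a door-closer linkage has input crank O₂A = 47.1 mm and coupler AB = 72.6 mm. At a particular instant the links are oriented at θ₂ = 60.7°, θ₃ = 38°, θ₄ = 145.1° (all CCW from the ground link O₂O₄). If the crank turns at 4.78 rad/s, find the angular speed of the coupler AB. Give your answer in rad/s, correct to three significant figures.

ω₂ = 4.78 rad/s
Differentiating the loop-closure r₂e^{iθ₂}+r₃e^{iθ₃}=r₁+r₄e^{iθ₄} gives r₂ω₂e^{iθ₂}+r₃ω₃e^{iθ₃}=r₄ω₄e^{iθ₄}.
Eliminating the other unknown: ω₃ = r₂ω₂ sin(θ₄−θ₂) / [r₃ sin(θ₃−θ₄)].
Numerator sine = +0.99523; denominator sine = -0.95579.
Result = 0.0471·4.78·(+0.99523) / (0.0726·(-0.95579)) = -3.229 rad/s; magnitude 3.229 rad/s.

3.23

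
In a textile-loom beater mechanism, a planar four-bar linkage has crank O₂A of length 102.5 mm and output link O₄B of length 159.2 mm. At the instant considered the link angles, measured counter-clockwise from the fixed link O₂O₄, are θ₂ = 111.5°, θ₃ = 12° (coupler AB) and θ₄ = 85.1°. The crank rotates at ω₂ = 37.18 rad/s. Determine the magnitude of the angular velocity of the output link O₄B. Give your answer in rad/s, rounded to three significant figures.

ω₂ = 37.18 rad/s
Differentiating the loop-closure r₂e^{iθ₂}+r₃e^{iθ₃}=r₁+r₄e^{iθ₄} gives r₂ω₂e^{iθ₂}+r₃ω₃e^{iθ₃}=r₄ω₄e^{iθ₄}.
Eliminating the other unknown: ω₄ = r₂ω₂ sin(θ₂−θ₃) / [r₄ sin(θ₄−θ₃)].
Numerator sine = +0.98629; denominator sine = +0.95681.
Result = 0.1025·37.18·(+0.98629) / (0.1592·(+0.95681)) = +24.675 rad/s; magnitude 24.675 rad/s.

24.7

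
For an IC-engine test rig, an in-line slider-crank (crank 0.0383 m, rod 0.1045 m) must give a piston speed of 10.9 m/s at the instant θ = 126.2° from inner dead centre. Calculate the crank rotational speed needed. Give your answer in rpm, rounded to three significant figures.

4350

For an in-line slider-crank, |v_piston| = rω|sinθ|·[1 + r cosθ/√(L² − r² sin²θ)].
With r = 0.0383 m, L = 0.1045 m, θ = 126.2°: the bracketed kinematic factor |dx/dθ| = 0.023903 m.
ω = v/|dx/dθ| = 10.9/0.023903 = 456.01 rad/s.
N = 60ω/(2π) = 4354.5 rpm.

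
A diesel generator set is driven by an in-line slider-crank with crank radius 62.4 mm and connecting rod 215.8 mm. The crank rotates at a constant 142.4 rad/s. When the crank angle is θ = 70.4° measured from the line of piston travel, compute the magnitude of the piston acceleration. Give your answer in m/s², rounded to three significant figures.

133

ω = 142.4 rad/s
x(θ) = r cosθ + √(L² − r² sin²θ); with ω constant, a = ω²·d²x/dθ².
d²x/dθ² = −r cosθ − r²(cos2θ)/√u − r⁴ sin²2θ/(4u^{3/2}),  u = L² − r² sin²θ = 0.043114 m².
Substituting r = 0.0624 m, L = 0.2158 m, θ = 70.4°: d²x/dθ² = -0.0065691 m.
a = ω²·d²x/dθ² = (142.4)²·(-0.0065691) = -133.21 m/s²;  |a| = 133.21 m/s².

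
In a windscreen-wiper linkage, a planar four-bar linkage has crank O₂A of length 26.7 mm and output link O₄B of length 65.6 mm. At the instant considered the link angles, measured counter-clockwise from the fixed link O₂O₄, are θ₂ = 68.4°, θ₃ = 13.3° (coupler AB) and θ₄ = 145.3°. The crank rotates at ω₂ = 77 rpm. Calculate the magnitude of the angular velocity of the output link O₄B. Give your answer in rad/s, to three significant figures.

ω₂ = 8.063 rad/s (from 77 rpm).
Differentiating the loop-closure r₂e^{iθ₂}+r₃e^{iθ₃}=r₁+r₄e^{iθ₄} gives r₂ω₂e^{iθ₂}+r₃ω₃e^{iθ₃}=r₄ω₄e^{iθ₄}.
Eliminating the other unknown: ω₄ = r₂ω₂ sin(θ₂−θ₃) / [r₄ sin(θ₄−θ₃)].
Numerator sine = +0.82015; denominator sine = +0.74314.
Result = 0.0267·8.063·(+0.82015) / (0.0656·(+0.74314)) = +3.622 rad/s; magnitude 3.622 rad/s.

3.62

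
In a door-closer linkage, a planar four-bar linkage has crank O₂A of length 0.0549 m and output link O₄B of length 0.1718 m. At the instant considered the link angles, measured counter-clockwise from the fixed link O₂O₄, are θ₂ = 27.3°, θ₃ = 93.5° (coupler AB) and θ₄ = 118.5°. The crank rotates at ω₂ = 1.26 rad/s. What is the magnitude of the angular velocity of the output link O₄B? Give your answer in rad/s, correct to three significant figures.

0.872

ω₂ = 1.26 rad/s
Differentiating the loop-closure r₂e^{iθ₂}+r₃e^{iθ₃}=r₁+r₄e^{iθ₄} gives r₂ω₂e^{iθ₂}+r₃ω₃e^{iθ₃}=r₄ω₄e^{iθ₄}.
Eliminating the other unknown: ω₄ = r₂ω₂ sin(θ₂−θ₃) / [r₄ sin(θ₄−θ₃)].
Numerator sine = -0.91496; denominator sine = +0.42262.
Result = 0.0549·1.26·(-0.91496) / (0.1718·(+0.42262)) = -0.87171 rad/s; magnitude 0.87171 rad/s.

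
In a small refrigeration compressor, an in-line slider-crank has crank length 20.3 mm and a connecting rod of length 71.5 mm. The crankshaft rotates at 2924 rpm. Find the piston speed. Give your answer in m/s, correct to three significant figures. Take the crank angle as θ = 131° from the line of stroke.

3.80

ω = 2π·2924/60 = 306.2 rad/s
For an in-line slider-crank, x = r cosθ + √(L² − r² sin²θ), so v = −rω sinθ·[1 + r cosθ/√(L² − r² sin²θ)].
With r = 0.0203 m, L = 0.0715 m, θ = 131°: √(L² − r² sin²θ) = 0.069839 m.
v = −0.0203·306.2·0.75471·[1 + 0.0203·-0.65606/0.069839] = -3.7966 m/s.
|v| = 3.7966 m/s.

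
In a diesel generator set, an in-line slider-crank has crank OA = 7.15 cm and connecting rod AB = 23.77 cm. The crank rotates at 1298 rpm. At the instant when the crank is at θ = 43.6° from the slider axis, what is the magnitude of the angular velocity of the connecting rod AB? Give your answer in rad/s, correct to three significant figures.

ω = 135.9 rad/s (converted from 1298 rpm).
The rod makes angle φ with the slider axis where L sinφ = r sinθ; differentiating, L cosφ·φ̇ = r ω cosθ.
L cosφ = √(L² − r² sin²θ) = 0.23253 m.
|ω_rod| = r ω |cosθ| / √(L² − r² sin²θ) = 0.0715·135.9·0.72417/0.23253 = 30.267 rad/s.

30.3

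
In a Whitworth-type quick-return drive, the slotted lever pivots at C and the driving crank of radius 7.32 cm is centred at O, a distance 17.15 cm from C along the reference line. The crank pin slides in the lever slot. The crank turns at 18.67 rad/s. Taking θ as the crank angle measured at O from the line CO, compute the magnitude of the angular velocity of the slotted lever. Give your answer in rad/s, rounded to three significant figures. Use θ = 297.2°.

4.48

ω = 18.67 rad/s
Crank pin A relative to C: A = (d + r cosθ, r sinθ); lever angle φ = atan2(r sinθ, d + r cosθ).
Differentiating tanφ: φ̇ = rω(d cosθ + r)/(d² + r² + 2dr cosθ).
d² + r² + 2dr cosθ = |CA|² = 0.0462471 m²;  d cosθ + r = +0.15159 m.
|ω_lever| = |0.0732·18.67·+0.15159| / 0.0462471 = 4.4797 rad/s.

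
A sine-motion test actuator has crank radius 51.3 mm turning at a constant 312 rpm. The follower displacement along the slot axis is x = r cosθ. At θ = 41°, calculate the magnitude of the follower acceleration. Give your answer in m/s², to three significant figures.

41.3

ω = 32.67 rad/s (from 312 rpm).
x = r cosθ ⇒ ẍ = −rω² cosθ (ω constant).
|a| = rω²|cosθ| = 0.0513·(32.67)²·|cos 41°| = 41.33 m/s².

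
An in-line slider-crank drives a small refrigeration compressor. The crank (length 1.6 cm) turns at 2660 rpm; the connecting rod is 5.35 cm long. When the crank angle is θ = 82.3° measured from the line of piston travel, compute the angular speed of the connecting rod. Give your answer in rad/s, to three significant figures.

11.7

ω = 278.6 rad/s (converted from 2660 rpm).
The rod makes angle φ with the slider axis where L sinφ = r sinθ; differentiating, L cosφ·φ̇ = r ω cosθ.
L cosφ = √(L² − r² sin²θ) = 0.051096 m.
|ω_rod| = r ω |cosθ| / √(L² − r² sin²θ) = 0.016·278.6·0.13399/0.051096 = 11.687 rad/s.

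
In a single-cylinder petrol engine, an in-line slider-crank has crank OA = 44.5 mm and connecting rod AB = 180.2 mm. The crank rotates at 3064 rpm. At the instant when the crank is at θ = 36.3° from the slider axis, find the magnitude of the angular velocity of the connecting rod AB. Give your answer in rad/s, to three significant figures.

ω = 320.9 rad/s (converted from 3064 rpm).
The rod makes angle φ with the slider axis where L sinφ = r sinθ; differentiating, L cosφ·φ̇ = r ω cosθ.
L cosφ = √(L² − r² sin²θ) = 0.17826 m.
|ω_rod| = r ω |cosθ| / √(L² − r² sin²θ) = 0.0445·320.9·0.80593/0.17826 = 64.552 rad/s.

64.6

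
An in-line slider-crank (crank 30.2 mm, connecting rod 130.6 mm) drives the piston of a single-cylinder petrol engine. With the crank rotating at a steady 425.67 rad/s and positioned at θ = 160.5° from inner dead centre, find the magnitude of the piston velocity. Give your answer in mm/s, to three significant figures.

ω = 425.7 rad/s
For an in-line slider-crank, x = r cosθ + √(L² − r² sin²θ), so v = −rω sinθ·[1 + r cosθ/√(L² − r² sin²θ)].
With r = 0.0302 m, L = 0.1306 m, θ = 160.5°: √(L² − r² sin²θ) = 0.13021 m.
v = −0.0302·425.7·0.33381·[1 + 0.0302·-0.94264/0.13021] = -3.353 m/s.
|v| = 3.353 m/s = 3353 mm/s.

3350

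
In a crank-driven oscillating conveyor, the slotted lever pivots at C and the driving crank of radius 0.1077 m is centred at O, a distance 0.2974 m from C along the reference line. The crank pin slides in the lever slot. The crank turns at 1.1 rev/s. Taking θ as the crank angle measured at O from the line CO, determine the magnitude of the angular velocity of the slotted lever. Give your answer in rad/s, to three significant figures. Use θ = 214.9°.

2.13

ω = 6.912 rad/s (from 1.1 rev/s).
Crank pin A relative to C: A = (d + r cosθ, r sinθ); lever angle φ = atan2(r sinθ, d + r cosθ).
Differentiating tanφ: φ̇ = rω(d cosθ + r)/(d² + r² + 2dr cosθ).
d² + r² + 2dr cosθ = |CA|² = 0.0475072 m²;  d cosθ + r = -0.13621 m.
|ω_lever| = |0.1077·6.912·-0.13621| / 0.0475072 = 2.1343 rad/s.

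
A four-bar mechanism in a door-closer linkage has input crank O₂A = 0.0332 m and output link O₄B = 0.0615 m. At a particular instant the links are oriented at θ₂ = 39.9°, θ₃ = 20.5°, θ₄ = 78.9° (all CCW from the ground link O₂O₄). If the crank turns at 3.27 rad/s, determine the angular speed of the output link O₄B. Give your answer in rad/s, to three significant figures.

0.688

ω₂ = 3.27 rad/s
Differentiating the loop-closure r₂e^{iθ₂}+r₃e^{iθ₃}=r₁+r₄e^{iθ₄} gives r₂ω₂e^{iθ₂}+r₃ω₃e^{iθ₃}=r₄ω₄e^{iθ₄}.
Eliminating the other unknown: ω₄ = r₂ω₂ sin(θ₂−θ₃) / [r₄ sin(θ₄−θ₃)].
Numerator sine = +0.33216; denominator sine = +0.85173.
Result = 0.0332·3.27·(+0.33216) / (0.0615·(+0.85173)) = +0.68843 rad/s; magnitude 0.68843 rad/s.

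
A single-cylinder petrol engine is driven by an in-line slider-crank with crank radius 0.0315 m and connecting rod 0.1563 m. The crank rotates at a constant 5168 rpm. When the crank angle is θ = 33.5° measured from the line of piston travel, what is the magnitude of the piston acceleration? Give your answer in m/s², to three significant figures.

8440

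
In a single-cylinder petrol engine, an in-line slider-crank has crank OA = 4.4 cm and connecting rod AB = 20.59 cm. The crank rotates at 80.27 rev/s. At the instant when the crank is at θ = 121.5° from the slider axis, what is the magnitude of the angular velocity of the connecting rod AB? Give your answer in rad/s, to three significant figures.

ω = 504.4 rad/s (converted from 80.27 rev/s).
The rod makes angle φ with the slider axis where L sinφ = r sinθ; differentiating, L cosφ·φ̇ = r ω cosθ.
L cosφ = √(L² − r² sin²θ) = 0.20245 m.
|ω_rod| = r ω |cosθ| / √(L² − r² sin²θ) = 0.044·504.4·0.52250/0.20245 = 57.272 rad/s.

57.3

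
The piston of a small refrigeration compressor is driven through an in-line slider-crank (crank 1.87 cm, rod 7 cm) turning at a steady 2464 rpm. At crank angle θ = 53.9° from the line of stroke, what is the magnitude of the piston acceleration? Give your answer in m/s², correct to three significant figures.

635

ω = 2π·2464/60 = 258 rad/s
x(θ) = r cosθ + √(L² − r² sin²θ); with ω constant, a = ω²·d²x/dθ².
d²x/dθ² = −r cosθ − r²(cos2θ)/√u − r⁴ sin²2θ/(4u^{3/2}),  u = L² − r² sin²θ = 0.00467171 m².
Substituting r = 0.0187 m, L = 0.07 m, θ = 53.9°: d²x/dθ² = -0.0095408 m.
a = ω²·d²x/dθ² = (258)²·(-0.0095408) = -635.22 m/s²;  |a| = 635.22 m/s².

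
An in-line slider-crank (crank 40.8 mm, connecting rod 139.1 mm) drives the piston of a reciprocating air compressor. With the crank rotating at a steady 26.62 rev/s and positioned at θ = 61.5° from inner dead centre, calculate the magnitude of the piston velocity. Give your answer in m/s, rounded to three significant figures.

6.87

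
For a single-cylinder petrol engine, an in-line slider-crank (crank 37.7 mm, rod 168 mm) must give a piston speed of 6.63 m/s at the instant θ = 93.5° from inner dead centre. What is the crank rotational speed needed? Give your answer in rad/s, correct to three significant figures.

179

For an in-line slider-crank, |v_piston| = rω|sinθ|·[1 + r cosθ/√(L² − r² sin²θ)].
With r = 0.0377 m, L = 0.168 m, θ = 93.5°: the bracketed kinematic factor |dx/dθ| = 0.037101 m.
ω = v/|dx/dθ| = 6.63/0.037101 = 178.7 rad/s.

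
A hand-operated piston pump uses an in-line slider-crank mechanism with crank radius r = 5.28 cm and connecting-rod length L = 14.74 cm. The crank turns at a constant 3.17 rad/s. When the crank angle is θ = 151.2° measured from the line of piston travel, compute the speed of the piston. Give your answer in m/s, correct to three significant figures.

0.0549

ω = 3.17 rad/s
For an in-line slider-crank, x = r cosθ + √(L² − r² sin²θ), so v = −rω sinθ·[1 + r cosθ/√(L² − r² sin²θ)].
With r = 0.0528 m, L = 0.1474 m, θ = 151.2°: √(L² − r² sin²θ) = 0.14519 m.
v = −0.0528·3.17·0.48175·[1 + 0.0528·-0.87631/0.14519] = -0.054937 m/s.
|v| = 0.054937 m/s.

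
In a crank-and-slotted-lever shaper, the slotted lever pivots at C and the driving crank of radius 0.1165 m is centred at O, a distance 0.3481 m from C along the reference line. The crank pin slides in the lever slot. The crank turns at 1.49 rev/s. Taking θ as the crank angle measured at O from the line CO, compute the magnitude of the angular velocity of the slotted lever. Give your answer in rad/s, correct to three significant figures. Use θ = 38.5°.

ω = 9.362 rad/s (from 1.49 rev/s).
Crank pin A relative to C: A = (d + r cosθ, r sinθ); lever angle φ = atan2(r sinθ, d + r cosθ).
Differentiating tanφ: φ̇ = rω(d cosθ + r)/(d² + r² + 2dr cosθ).
d² + r² + 2dr cosθ = |CA|² = 0.198221 m²;  d cosθ + r = +0.38893 m.
|ω_lever| = |0.1165·9.362·+0.38893| / 0.198221 = 2.14 rad/s.

2.14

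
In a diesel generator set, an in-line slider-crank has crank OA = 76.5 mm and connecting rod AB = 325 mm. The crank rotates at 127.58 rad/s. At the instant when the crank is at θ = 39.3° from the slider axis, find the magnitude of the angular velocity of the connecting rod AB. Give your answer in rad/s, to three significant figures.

ω = 127.6 rad/s
The rod makes angle φ with the slider axis where L sinφ = r sinθ; differentiating, L cosφ·φ̇ = r ω cosθ.
L cosφ = √(L² − r² sin²θ) = 0.32137 m.
|ω_rod| = r ω |cosθ| / √(L² − r² sin²θ) = 0.0765·127.6·0.77384/0.32137 = 23.501 rad/s.

23.5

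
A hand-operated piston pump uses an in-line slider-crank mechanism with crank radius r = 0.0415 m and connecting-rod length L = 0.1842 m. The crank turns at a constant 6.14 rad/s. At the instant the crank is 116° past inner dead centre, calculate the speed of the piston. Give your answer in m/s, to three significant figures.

0.206

ω = 6.14 rad/s
For an in-line slider-crank, x = r cosθ + √(L² − r² sin²θ), so v = −rω sinθ·[1 + r cosθ/√(L² − r² sin²θ)].
With r = 0.0415 m, L = 0.1842 m, θ = 116°: √(L² − r² sin²θ) = 0.18038 m.
v = −0.0415·6.14·0.89879·[1 + 0.0415·-0.43837/0.18038] = -0.20592 m/s.
|v| = 0.20592 m/s.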